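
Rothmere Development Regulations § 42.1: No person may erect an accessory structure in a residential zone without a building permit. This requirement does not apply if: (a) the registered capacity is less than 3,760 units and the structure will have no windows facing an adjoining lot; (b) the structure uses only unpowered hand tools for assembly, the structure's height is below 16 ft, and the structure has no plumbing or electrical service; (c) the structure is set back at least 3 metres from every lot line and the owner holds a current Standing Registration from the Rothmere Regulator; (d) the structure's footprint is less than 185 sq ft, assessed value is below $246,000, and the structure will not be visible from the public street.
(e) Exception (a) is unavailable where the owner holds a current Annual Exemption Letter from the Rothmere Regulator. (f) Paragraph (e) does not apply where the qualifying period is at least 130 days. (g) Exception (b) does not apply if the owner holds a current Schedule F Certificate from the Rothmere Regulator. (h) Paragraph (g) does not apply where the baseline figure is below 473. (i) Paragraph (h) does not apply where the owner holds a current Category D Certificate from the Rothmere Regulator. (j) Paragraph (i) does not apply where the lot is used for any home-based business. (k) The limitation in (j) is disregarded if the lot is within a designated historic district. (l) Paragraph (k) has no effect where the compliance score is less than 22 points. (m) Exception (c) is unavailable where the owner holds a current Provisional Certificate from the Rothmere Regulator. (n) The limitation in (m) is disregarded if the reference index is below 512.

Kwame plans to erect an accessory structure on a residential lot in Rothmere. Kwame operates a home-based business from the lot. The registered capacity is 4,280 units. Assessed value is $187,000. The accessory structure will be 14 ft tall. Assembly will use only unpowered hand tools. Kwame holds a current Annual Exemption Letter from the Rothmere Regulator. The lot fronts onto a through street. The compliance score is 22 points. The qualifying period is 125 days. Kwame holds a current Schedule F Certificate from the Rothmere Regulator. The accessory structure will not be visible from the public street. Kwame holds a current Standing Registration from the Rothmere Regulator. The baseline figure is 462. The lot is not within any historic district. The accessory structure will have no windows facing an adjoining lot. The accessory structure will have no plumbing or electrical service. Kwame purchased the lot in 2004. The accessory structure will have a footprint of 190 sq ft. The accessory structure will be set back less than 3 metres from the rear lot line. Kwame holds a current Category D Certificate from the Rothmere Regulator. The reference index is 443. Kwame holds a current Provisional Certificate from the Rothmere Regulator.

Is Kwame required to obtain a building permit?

Exception (a) does not apply: the registered capacity is 4,280 units, not less than 3,760 units.
All of (b)'s requirements are met (assembly uses only hand tools; the structure's height is 14 ft, below the 16 ft limit; there is no plumbing or electrical service). Applying paragraphs (g)–(l): (g) applies (a current Schedule F Certificate is held), but is overridden by (h): (h) is engaged — the baseline figure is 462, below the 473 limit. (i) is engaged (a current Category D Certificate is held), but is set aside by (j): (j) operates — a home-based business operates on the lot. (k) is not engaged (the lot is not in a historic district), so (j) stands. (b) remains available.
Exception (c) requires that the structure is set back at least 3 metres from every lot line; but the rear setback is under 3 m, so (c) is unavailable.
Exception (d) fails — the structure's footprint is 190 sq ft, not less than 185 sq ft.

No — exception (b) applies; Kwame does not need a building permit.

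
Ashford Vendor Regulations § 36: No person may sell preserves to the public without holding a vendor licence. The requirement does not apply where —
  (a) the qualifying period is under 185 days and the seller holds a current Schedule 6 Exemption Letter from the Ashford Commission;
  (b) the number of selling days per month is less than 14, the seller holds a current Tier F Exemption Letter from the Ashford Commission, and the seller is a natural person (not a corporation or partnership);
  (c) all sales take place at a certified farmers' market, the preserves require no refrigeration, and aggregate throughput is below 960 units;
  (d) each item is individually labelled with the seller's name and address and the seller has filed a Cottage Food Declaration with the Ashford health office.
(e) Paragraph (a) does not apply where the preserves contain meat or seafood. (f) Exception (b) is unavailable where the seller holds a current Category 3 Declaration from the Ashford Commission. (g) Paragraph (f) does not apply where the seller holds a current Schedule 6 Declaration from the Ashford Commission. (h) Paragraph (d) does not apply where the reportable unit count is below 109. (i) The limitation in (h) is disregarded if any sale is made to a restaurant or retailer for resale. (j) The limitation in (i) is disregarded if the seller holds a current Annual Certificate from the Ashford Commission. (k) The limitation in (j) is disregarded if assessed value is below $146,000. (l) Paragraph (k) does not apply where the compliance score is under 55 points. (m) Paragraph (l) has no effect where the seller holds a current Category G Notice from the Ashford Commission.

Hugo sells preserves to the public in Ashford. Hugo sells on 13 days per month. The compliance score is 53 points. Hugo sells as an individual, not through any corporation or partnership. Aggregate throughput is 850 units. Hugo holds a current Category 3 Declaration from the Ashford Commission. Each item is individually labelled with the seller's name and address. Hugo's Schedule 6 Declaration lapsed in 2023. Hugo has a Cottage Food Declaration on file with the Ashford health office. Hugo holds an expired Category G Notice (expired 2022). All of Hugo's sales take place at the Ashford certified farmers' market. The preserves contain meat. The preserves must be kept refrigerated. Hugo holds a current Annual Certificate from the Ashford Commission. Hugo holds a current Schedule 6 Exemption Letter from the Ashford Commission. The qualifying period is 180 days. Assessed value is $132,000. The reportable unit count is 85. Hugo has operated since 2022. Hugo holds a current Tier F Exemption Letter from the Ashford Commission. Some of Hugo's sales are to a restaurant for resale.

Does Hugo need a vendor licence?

Exception (a) is satisfied on its face — the qualifying period is 180 days, under the 185 days limit; a current Schedule 6 Exemption Letter is held. But: (e) operates against (a): the preserves contain meat. So (a) is unavailable.
Exception (b) is satisfied on its face — the number of selling days per month is 13, less than the 14 limit; a current Tier F Exemption Letter is held; the seller is a natural person. However, paragraphs (f)–(g) must be considered: (f) operates against (b): a current Category 3 Declaration is held. (g), which would lift (f), is not triggered — there is no Schedule 6 Declaration in force. (b) is therefore removed.
Exception (c) does not apply: the preserves require refrigeration.
Exception (d): items are individually labelled; a Cottage Food Declaration is on file — every condition holds. Turning to paragraphs (h)–(m): (h) operates against (d): the reportable unit count is 85, below the 109 limit. (i) would limit (h) — some sales are to a restaurant for resale — but (j) sets (i) aside: (j) operates against (i): a current Annual Certificate is held. (k) applies (assessed value is $132,000, below the $146,000 limit), but is displaced by (l): (l) operates against (k): the compliance score is 53 points, under the 55 points limit. (m) is not triggered (there is no Category G Notice in force), so (l) stands. Exception (d) does not apply.
No exception is made out. Hugo falls within the general rule.

Yes — Hugo must hold a vendor licence.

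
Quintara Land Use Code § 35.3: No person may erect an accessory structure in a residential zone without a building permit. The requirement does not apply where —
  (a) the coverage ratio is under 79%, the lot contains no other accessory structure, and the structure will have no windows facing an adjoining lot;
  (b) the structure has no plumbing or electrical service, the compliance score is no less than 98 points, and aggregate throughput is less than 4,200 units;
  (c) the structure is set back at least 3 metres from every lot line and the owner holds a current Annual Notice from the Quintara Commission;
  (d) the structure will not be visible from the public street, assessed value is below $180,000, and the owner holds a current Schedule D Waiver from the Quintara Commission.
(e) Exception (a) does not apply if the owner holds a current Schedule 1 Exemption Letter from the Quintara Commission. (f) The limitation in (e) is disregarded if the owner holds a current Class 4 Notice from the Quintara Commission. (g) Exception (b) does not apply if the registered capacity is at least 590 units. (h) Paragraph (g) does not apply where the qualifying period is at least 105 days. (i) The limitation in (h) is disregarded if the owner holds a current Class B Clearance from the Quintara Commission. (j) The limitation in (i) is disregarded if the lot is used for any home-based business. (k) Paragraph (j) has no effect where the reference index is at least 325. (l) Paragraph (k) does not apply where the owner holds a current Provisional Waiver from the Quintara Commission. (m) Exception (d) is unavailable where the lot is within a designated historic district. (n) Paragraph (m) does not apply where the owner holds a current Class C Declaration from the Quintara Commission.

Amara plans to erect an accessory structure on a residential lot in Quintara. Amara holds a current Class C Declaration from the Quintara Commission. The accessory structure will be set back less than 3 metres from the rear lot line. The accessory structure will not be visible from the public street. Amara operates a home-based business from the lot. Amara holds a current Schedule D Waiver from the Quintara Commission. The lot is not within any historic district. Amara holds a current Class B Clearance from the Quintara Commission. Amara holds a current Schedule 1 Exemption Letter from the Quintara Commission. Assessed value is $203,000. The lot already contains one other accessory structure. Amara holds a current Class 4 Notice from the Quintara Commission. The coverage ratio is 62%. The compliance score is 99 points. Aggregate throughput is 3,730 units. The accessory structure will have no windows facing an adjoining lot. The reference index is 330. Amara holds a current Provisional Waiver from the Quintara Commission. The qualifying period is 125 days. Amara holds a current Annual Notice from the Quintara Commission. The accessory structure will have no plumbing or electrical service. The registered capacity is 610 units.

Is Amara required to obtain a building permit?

Exception (a) requires that the lot contains no other accessory structure; but the lot already has another accessory structure, so (a) is unavailable.
Exception (b)'s conditions are all satisfied: there is no plumbing or electrical service; the compliance score is 99 points, meeting the 98 points threshold; aggregate throughput is 3,730 units, less than the 4,200 units limit. As to paragraphs (g)–(l): (g) applies (the registered capacity is 610 units, meeting the 590 units threshold), but is displaced by (h): (h) operates — the qualifying period is 125 days, meeting the 105 days threshold. (i) is engaged (a current Class B Clearance is held), but is itself disapplied by (j): (j) applies — a home-based business operates on the lot. (k) would limit (j) — the reference index is 330, meeting the 325 threshold — but (l) sets (k) aside: (l) operates against (k): a current Provisional Waiver is held. Exception (b) stands.
Exception (c) requires that the structure is set back at least 3 metres from every lot line; but the rear setback is under 3 m, so (c) is unavailable.
Exception (d) requires that assessed value is below $180,000; but assessed value is $203,000, not below $180,000, so (d) is unavailable.

No — exception (b) applies; Amara does not need a building permit.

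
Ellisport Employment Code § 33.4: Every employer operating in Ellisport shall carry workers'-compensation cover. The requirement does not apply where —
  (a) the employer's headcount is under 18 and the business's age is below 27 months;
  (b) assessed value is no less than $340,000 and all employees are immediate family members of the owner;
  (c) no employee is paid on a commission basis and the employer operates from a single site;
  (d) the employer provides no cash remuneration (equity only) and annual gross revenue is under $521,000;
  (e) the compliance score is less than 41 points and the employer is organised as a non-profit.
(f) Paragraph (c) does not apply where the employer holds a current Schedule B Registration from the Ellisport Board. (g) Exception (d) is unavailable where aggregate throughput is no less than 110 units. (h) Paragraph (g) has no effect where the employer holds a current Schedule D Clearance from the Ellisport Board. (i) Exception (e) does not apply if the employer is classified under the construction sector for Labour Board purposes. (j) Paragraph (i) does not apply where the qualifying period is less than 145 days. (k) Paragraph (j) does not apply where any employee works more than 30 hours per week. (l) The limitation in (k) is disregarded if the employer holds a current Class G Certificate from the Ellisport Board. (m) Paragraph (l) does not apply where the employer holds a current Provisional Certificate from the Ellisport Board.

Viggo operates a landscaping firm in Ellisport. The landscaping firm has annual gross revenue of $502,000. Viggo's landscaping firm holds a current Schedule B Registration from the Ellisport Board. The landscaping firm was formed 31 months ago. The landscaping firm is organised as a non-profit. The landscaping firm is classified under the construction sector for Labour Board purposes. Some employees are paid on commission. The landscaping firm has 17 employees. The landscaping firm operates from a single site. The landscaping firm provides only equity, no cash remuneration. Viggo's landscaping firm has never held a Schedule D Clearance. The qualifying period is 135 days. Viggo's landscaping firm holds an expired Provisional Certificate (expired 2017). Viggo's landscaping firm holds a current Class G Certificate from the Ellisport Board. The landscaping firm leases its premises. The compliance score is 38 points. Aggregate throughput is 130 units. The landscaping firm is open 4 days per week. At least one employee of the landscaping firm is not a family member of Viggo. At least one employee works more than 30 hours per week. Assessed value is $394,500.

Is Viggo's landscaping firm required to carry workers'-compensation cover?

No — exception (e) applies; Viggo's landscaping firm is not required to carry workers'-compensation cover.

Exception (a) does not apply: the business's age is 31 months, not below 27 months.
Exception (b) does not apply: at least one employee is not a family member.
Exception (c) fails — some employees are paid on commission.
Exception (d): remuneration is equity-only; annual gross revenue is $502,000, under the $521,000 limit — every condition holds. However, paragraphs (g)–(h) must be considered: (g) operates against (d): aggregate throughput is 130 units, meeting the 110 units threshold. (h) is not engaged (the Schedule D Clearance is not current), so (g) stands. Exception (d) does not apply.
Exception (e): the compliance score is 38 points, less than the 41 points limit; the employer is a non-profit — every condition holds. Under paragraphs (i)–(m): (i) would limit (e) — the landscaping firm is classified under the construction sector — but (j) sets (i) aside: (j) operates against (i): the qualifying period is 135 days, less than the 145 days limit. (k) applies (at least one employee exceeds 30 hours/week), but is set aside by (l): (l) is triggered — a current Class G Certificate is held. (m) is not triggered (no current Provisional Certificate is held), so (l) stands. Exception (e) stands.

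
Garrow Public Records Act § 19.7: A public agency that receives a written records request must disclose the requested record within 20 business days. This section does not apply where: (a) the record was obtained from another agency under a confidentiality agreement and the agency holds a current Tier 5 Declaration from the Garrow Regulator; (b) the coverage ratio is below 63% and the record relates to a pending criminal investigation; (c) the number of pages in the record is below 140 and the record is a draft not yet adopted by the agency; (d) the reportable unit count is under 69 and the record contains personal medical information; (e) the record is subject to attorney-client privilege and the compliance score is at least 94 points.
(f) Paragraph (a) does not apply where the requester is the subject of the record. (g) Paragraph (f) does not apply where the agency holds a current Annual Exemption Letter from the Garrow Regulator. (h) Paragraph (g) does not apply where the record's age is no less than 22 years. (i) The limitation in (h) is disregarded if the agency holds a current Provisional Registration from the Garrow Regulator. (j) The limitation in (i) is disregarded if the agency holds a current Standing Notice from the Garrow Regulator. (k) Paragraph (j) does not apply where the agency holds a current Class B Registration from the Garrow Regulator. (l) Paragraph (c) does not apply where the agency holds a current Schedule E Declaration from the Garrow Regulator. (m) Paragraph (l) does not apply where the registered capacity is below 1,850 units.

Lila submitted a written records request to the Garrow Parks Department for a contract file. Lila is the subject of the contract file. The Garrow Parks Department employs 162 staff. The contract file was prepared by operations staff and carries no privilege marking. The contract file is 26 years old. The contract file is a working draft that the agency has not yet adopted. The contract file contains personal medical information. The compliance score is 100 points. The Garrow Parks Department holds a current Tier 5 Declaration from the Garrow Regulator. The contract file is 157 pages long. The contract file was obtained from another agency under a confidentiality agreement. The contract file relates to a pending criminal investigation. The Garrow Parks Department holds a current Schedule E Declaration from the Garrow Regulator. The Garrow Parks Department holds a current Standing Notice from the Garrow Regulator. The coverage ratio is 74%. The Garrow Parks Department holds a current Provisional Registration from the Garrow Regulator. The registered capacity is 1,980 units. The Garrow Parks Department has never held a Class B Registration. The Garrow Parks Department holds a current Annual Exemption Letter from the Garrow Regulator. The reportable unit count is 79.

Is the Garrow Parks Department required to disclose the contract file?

Exception (a) is satisfied on its face — the contract file was obtained under a confidentiality agreement; a current Tier 5 Declaration is held. But: (f) operates against (a): Lila is the subject of the contract file. (g) is engaged (a current Annual Exemption Letter is held), but is displaced by (h): (h) operates against (g): the record's age is 26 years, meeting the 22 years threshold. (i) is triggered (a current Provisional Registration is held), but is overridden by (j): (j) operates against (i): a current Standing Notice is held. (k), which would lift (j), does not operate here — no current Class B Registration is held. (a) is therefore removed.
Exception (b) does not apply: the coverage ratio is 74%, not below 63%.
Exception (c) fails — the number of pages in the record is 157, not below 140.
Exception (d) fails — the reportable unit count is 79, not under 69.
Exception (e) fails — the contract file carries no privilege marking.
Every exception is unavailable, so the rule governs.

Yes — the Garrow Parks Department must disclose the contract file.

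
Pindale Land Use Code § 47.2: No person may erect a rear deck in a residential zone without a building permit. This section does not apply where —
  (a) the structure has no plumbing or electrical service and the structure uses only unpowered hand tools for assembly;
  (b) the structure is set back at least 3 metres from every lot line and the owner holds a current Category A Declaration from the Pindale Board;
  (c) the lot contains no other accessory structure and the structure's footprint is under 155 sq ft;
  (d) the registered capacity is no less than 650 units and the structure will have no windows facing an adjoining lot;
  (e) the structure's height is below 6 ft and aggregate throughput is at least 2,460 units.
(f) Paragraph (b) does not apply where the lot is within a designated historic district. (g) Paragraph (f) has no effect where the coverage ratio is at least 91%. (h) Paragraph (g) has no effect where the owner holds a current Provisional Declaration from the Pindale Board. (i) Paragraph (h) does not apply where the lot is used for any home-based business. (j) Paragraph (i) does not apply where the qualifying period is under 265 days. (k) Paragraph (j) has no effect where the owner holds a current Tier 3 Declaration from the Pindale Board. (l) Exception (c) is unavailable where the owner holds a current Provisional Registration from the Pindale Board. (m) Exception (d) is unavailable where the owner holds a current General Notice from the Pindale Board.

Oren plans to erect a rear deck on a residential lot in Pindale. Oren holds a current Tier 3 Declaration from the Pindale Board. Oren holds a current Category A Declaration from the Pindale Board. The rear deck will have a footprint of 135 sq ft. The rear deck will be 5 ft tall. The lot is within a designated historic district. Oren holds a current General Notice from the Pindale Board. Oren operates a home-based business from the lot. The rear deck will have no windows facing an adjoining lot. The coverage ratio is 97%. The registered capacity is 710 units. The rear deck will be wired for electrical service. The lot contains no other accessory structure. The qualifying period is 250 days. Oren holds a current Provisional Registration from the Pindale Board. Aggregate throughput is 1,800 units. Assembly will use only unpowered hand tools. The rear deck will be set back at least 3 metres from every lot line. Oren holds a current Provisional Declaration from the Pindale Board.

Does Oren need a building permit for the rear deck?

Exception (a) fails — electrical service is planned.
Exception (b)'s conditions are all satisfied: the setback is at least 3 m on every side; a current Category A Declaration is held. Applying paragraphs (f)–(k): (f) would limit (b) — the lot is in a historic district — but (g) sets (f) aside: (g) is triggered — the coverage ratio is 97%, meeting the 91% threshold. (h) would limit (g) — a current Provisional Declaration is held — but (i) sets (h) aside: (i) is triggered — a home-based business operates on the lot. (j) would limit (i) — the qualifying period is 250 days, under the 265 days limit — but (k) sets (j) aside: (k) operates against (j): a current Tier 3 Declaration is held. So (b) applies.
All of (c)'s requirements are met (the lot has no other accessory structure; the structure's footprint is 135 sq ft, under the 155 sq ft limit). But applying paragraph (l): (l) operates against (c): a current Provisional Registration is held. (c) is therefore removed.
Exception (d)'s conditions are all satisfied: the registered capacity is 710 units, meeting the 650 units threshold; no windows face an adjoining lot. However, paragraph (m) must be considered: (m) operates against (d): a current General Notice is held. (d) is therefore removed.
Exception (e) does not apply: aggregate throughput is 1,800 units, short of 2,460 units.

No — exception (b) applies; Oren does not need a building permit.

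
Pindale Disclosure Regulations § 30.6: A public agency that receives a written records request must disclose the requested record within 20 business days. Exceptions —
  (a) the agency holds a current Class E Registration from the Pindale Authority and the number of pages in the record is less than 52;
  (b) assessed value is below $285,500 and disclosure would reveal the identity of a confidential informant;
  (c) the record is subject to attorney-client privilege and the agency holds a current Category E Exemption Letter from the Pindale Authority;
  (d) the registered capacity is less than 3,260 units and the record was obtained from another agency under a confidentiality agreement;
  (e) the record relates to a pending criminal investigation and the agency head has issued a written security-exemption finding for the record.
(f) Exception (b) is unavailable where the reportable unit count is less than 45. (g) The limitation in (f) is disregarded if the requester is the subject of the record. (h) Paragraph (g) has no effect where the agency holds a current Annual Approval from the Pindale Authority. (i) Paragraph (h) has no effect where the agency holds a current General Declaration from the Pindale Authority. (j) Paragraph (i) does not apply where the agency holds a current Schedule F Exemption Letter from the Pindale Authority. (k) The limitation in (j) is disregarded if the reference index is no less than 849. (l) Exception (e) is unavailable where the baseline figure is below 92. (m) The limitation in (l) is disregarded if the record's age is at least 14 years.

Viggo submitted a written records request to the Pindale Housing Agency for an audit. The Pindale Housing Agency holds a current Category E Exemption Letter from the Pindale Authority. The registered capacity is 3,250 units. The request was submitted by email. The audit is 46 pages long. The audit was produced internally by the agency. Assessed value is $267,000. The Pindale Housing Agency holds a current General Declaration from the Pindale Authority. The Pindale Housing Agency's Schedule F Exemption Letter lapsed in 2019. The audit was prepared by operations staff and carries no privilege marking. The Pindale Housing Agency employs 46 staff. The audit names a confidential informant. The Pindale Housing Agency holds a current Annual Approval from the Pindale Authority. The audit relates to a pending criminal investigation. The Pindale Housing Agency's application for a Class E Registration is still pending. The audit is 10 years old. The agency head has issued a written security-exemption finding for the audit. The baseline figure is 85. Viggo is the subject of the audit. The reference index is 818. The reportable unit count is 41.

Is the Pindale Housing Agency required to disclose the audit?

No — exception (b) applies; the Pindale Housing Agency is not required to disclose the audit.

Exception (a) does not apply: no current Class E Registration is held.
Exception (b) is satisfied on its face — assessed value is $267,000, below the $285,500 limit; the audit names a confidential informant. Under paragraphs (f)–(k): (f) applies (the reportable unit count is 41, less than the 45 limit), but is itself disapplied by (g): (g) operates against (f): Viggo is the subject of the audit. (h) would limit (g) — a current Annual Approval is held — but (i) sets (h) aside: (i) operates against (h): a current General Declaration is held. (j) is not triggered (the Schedule F Exemption Letter is not current), so (i) stands. Exception (b) stands.
Exception (c) requires that the record is subject to attorney-client privilege; but the audit carries no privilege marking, so (c) is unavailable.
Exception (d) does not apply: the audit was produced internally.
Exception (e) is satisfied on its face — the audit relates to a pending investigation; a written security-exemption finding has been issued. But applying paragraphs (l)–(m): (l) is triggered — the baseline figure is 85, below the 92 limit. (m), which would lift (l), is not triggered — the record's age is 10 years, short of 14 years. (e) is therefore removed.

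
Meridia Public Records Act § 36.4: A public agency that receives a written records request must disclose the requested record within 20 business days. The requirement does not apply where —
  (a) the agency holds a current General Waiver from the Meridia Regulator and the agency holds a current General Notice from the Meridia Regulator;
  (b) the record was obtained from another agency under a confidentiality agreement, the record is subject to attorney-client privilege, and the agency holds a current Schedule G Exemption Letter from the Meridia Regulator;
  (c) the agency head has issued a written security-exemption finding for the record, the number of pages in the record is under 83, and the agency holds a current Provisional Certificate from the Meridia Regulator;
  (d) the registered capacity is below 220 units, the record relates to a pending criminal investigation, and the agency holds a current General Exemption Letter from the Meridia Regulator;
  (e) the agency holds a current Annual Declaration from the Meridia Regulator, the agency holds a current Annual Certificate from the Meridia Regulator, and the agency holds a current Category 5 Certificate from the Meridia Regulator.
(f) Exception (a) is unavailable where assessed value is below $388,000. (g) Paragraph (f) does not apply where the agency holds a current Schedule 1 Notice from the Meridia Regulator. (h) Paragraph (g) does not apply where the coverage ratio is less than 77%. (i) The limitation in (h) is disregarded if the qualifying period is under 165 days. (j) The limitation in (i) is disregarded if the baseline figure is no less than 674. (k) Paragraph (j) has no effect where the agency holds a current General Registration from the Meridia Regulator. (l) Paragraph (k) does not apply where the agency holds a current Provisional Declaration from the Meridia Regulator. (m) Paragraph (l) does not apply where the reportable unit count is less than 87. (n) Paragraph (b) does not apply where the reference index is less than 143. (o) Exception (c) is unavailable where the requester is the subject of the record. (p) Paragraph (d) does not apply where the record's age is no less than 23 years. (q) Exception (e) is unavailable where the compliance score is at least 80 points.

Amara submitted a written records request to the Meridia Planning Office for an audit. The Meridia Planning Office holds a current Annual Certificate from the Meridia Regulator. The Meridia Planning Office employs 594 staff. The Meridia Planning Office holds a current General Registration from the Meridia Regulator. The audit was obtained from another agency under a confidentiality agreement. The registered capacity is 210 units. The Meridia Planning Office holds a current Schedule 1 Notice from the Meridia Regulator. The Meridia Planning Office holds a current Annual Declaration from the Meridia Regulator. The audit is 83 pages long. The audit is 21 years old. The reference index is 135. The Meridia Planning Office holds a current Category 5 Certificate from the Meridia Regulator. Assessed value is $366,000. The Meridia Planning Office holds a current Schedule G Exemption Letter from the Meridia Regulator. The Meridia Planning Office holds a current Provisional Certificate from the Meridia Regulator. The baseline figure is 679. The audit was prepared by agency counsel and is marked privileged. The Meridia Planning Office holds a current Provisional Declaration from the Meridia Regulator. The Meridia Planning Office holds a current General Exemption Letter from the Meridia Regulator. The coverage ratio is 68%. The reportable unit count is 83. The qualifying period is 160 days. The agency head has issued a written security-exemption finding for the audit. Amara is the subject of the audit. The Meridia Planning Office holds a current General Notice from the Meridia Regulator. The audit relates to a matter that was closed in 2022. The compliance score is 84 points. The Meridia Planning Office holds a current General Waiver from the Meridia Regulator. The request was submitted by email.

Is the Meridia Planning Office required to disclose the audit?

All of (a)'s requirements are met (a current General Waiver is held; a current General Notice is held). Considering the limiting provisions: (f) would limit (a) — assessed value is $366,000, below the $388,000 limit — but (g) sets (f) aside: (g) operates against (f): a current Schedule 1 Notice is held. (h) would limit (g) — the coverage ratio is 68%, less than the 77% limit — but (i) sets (h) aside: (i) operates against (h): the qualifying period is 160 days, under the 165 days limit. (j) is engaged (the baseline figure is 679, meeting the 674 threshold), but is itself disapplied by (k): (k) is engaged — a current General Registration is held. (l) is engaged (a current Provisional Declaration is held), but is itself disapplied by (m): (m) applies — the reportable unit count is 83, less than the 87 limit. Exception (a) stands.
All of (b)'s requirements are met (the audit was obtained under a confidentiality agreement; the audit is privileged; a current Schedule G Exemption Letter is held). But applying paragraph (n): (n) operates against (b): the reference index is 135, less than the 143 limit. Exception (b) does not apply.
Exception (c) does not apply: the number of pages in the record is 83, not under 83.
Exception (d) does not apply: the audit relates to a closed matter.
Exception (e): a current Annual Declaration is held; a current Annual Certificate is held; a current Category 5 Certificate is held — every condition holds. But applying paragraph (q): (q) operates against (e): the compliance score is 84 points, meeting the 80 points threshold. So (e) is unavailable.

No — exception (a) applies; the Meridia Planning Office is not required to disclose the audit.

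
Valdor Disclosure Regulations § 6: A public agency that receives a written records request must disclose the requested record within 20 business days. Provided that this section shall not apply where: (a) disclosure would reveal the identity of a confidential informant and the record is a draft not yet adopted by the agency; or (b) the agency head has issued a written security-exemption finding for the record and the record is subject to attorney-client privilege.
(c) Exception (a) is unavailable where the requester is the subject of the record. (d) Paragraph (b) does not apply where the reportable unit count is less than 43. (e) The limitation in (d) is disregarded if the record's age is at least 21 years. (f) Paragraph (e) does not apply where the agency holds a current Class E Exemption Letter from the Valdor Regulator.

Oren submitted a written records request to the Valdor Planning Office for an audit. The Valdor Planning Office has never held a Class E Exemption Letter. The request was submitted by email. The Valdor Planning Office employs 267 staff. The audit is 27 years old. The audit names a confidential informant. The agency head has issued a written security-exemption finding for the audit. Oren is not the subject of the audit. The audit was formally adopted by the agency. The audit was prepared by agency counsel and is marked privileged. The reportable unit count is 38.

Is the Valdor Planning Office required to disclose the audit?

No — exception (b) applies; the Valdor Planning Office is not required to disclose the audit.

Exception (a) fails — the audit has been formally adopted.
Exception (b) is satisfied on its face — a written security-exemption finding has been issued; the audit is privileged. Under paragraphs (d)–(f): (d) would limit (b) — the reportable unit count is 38, less than the 43 limit — but (e) sets (d) aside: (e) applies — the record's age is 27 years, meeting the 21 years threshold. (f) is not engaged (no current Class E Exemption Letter is held), so (e) stands. (b) remains available.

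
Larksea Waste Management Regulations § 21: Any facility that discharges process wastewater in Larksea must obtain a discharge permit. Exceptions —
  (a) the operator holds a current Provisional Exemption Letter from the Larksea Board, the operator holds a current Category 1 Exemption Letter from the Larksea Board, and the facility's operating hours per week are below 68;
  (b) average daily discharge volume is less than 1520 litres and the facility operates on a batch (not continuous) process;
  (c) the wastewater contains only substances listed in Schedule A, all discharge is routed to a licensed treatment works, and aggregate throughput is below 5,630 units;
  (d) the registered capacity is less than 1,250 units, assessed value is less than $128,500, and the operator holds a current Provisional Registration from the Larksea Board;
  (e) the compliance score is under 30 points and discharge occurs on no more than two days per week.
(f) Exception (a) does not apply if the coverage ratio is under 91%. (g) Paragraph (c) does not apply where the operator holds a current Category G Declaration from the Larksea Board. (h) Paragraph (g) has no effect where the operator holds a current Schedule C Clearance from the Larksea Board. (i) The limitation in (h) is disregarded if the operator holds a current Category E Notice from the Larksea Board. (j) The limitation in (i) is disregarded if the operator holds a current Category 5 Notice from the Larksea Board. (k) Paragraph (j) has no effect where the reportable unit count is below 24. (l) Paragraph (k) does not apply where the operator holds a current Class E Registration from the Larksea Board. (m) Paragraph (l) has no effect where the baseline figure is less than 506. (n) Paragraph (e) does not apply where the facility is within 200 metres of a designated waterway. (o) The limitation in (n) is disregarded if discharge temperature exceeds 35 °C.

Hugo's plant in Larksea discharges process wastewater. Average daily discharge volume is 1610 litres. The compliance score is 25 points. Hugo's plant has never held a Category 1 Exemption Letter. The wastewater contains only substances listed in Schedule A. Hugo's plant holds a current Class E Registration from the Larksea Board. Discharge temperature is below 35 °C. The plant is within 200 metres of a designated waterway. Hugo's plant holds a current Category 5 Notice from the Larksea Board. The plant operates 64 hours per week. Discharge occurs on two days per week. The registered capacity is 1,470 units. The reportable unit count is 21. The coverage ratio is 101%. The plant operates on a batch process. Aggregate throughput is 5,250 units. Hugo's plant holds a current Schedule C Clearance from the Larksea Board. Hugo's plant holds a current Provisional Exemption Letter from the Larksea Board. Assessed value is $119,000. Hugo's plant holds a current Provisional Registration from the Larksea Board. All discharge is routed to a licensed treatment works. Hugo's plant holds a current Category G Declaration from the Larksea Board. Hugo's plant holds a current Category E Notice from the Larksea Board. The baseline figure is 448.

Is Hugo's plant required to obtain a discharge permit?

Yes — Hugo's plant must obtain a discharge permit.

Exception (a) does not apply: the Category 1 Exemption Letter is not current.
Exception (b) does not apply: average daily discharge volume is 1610 litres, not less than 1520 litres.
Exception (c): the wastewater is Schedule-A-only; discharge is routed to a licensed treatment works; aggregate throughput is 5,250 units, below the 5,630 units limit — every condition holds. But: (g) is engaged — a current Category G Declaration is held. (h) would limit (g) — a current Schedule C Clearance is held — but (i) sets (h) aside: (i) operates against (h): a current Category E Notice is held. (j) is engaged (a current Category 5 Notice is held), but yields to (k): (k) operates against (j): the reportable unit count is 21, below the 24 limit. (l) applies (a current Class E Registration is held), but is overridden by (m): (m) applies — the baseline figure is 448, less than the 506 limit. So (c) is unavailable.
Exception (d) fails — the registered capacity is 1,470 units, not less than 1,250 units.
All of (e)'s requirements are met (the compliance score is 25 points, under the 30 points limit; discharge occurs on no more than two days per week). But: (n) operates against (e): the plant is within 200 m of a designated waterway. (o) does not operate here (discharge temperature is below 35 °C), so (n) stands. (e) is therefore removed.
No exception applies. The general rule governs.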